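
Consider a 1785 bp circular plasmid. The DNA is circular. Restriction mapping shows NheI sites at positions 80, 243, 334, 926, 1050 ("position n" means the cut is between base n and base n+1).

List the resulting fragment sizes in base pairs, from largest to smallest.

Circular molecule, 5 cuts → 5 fragments:
  243 − 80 = 163 bp
  334 − 243 = 91 bp
  926 − 334 = 592 bp
  1050 − 926 = 124 bp
  wrap: 1785 − 1050 + 80 = 815 bp
Sorted largest to smallest: 815, 592, 163, 124, 91 bp.

815, 592, 163, 124, 91 bp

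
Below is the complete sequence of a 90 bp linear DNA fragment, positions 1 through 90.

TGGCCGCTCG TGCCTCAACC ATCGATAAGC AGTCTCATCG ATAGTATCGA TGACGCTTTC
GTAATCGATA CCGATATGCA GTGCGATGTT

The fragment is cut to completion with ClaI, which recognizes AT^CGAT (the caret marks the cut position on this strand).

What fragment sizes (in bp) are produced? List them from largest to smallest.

ClaI sites (ATCGAT) start at positions 21, 37, 46, 64.
ClaI cuts after base 2 of each site, so after positions 22, 38, 47, 65.
Linear molecule, 4 cuts → 5 fragments:
  1–22 → 22 bp
  23–38 → 16 bp
  39–47 → 9 bp
  48–65 → 18 bp
  66–90 → 25 bp
Sorted largest to smallest: 25, 22, 18, 16, 9 bp.

25, 22, 18, 16, 9 bp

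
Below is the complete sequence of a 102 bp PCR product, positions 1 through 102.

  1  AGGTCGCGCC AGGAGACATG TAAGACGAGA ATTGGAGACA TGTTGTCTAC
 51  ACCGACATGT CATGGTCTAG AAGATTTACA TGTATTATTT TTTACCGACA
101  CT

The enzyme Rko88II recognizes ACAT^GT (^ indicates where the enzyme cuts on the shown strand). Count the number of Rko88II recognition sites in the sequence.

4

ACATGT occurs starting at positions 16, 38, 55, 78.
Rko88II cuts at 4 sites.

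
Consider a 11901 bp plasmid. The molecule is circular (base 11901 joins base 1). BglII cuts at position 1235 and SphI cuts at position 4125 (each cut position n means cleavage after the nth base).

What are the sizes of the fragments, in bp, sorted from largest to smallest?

9011, 2890 bp

Combined cut positions (sorted): 1235, 4125.
Circular molecule, 2 cuts → 2 fragments:
  4125 − 1235 = 2890 bp
  wrap: 11901 − 4125 + 1235 = 9011 bp
Sorted largest to smallest: 9011, 2890 bp.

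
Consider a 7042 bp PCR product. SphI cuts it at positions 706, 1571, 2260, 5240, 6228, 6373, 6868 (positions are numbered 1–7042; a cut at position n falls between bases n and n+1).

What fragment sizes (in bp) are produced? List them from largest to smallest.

Linear molecule, 7 cuts → 8 fragments:
  706 − 0 = 706 bp
  1571 − 706 = 865 bp
  2260 − 1571 = 689 bp
  5240 − 2260 = 2980 bp
  6228 − 5240 = 988 bp
  6373 − 6228 = 145 bp
  6868 − 6373 = 495 bp
  7042 − 6868 = 174 bp
Sorted largest to smallest: 2980, 988, 865, 706, 689, 495, 174, 145 bp.

2980, 988, 865, 706, 689, 495, 174, 145 bp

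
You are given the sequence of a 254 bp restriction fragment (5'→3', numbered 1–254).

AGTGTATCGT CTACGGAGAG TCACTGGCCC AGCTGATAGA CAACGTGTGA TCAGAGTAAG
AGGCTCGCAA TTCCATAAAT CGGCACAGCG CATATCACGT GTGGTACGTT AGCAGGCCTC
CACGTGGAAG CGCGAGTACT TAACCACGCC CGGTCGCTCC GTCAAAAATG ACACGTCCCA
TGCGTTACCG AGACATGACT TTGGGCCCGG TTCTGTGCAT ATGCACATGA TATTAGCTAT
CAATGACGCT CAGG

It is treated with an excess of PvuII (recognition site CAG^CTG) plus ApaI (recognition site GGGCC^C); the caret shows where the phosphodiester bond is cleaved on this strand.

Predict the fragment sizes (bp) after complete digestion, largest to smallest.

The PvuII site (CAGCTG) starts at position 30.
PvuII cuts after base 3 of each site, so after position 32.
The ApaI site (GGGCCC) starts at position 203.
ApaI cuts after base 5 of each site (before the last base), so after position 207.
Combined cut positions: 32, 207.
Linear molecule, 2 cuts → 3 fragments:
  1–32 → 32 bp
  33–207 → 175 bp
  208–254 → 47 bp
Sorted largest to smallest: 175, 47, 32 bp.

175, 47, 32 bp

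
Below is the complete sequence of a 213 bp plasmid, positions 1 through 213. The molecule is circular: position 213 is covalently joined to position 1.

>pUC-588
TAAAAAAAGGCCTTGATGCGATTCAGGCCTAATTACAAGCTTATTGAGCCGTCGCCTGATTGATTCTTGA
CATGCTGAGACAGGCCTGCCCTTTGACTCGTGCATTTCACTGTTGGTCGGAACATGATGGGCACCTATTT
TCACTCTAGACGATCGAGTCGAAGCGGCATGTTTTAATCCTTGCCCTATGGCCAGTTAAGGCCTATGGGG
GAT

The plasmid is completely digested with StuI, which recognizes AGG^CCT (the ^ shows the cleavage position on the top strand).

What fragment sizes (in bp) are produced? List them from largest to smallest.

StuI sites (AGGCCT) start at positions 8, 25, 82, 199.
StuI cuts after base 3 of each site, so after positions 10, 27, 84, 201.
Circular molecule, 4 cuts → 4 fragments:
  11–27 → 17 bp
  28–84 → 57 bp
  85–201 → 117 bp
  202–213 then 1–10 → 12 + 10 = 22 bp
Sorted largest to smallest: 117, 57, 22, 17 bp.

117, 57, 22, 17 bp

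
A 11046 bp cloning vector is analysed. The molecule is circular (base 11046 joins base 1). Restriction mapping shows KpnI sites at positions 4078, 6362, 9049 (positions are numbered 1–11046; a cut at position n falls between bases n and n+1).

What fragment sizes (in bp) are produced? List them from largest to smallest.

6075, 2687, 2284 bp

Circular molecule, 3 cuts → 3 fragments:
  6362 − 4078 = 2284 bp
  9049 − 6362 = 2687 bp
  wrap: 11046 − 9049 + 4078 = 6075 bp
Sorted largest to smallest: 6075, 2687, 2284 bp.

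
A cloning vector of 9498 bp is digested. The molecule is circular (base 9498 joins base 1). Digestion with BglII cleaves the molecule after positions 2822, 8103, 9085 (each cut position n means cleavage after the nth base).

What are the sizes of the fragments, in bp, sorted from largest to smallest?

5281, 3235, 982 bp

Circular molecule, 3 cuts → 3 fragments:
  8103 − 2822 = 5281 bp
  9085 − 8103 = 982 bp
  wrap: 9498 − 9085 + 2822 = 3235 bp
Sorted largest to smallest: 5281, 3235, 982 bp.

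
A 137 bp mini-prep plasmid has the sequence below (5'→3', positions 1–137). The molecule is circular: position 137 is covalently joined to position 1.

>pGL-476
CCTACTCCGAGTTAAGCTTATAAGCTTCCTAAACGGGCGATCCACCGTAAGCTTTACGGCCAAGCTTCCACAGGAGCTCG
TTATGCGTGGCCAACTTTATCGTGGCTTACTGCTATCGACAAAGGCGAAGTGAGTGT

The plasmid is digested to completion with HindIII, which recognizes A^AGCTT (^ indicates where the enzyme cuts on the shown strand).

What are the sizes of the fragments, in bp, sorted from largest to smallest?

89, 27, 13, 8 bp

HindIII sites (AAGCTT) start at positions 14, 22, 49, 62.
HindIII cuts after the first base of each site, so after positions 14, 22, 49, 62.
Circular molecule, 4 cuts → 4 fragments:
  15–22 → 8 bp
  23–49 → 27 bp
  50–62 → 13 bp
  63–137 then 1–14 → 75 + 14 = 89 bp
Sorted largest to smallest: 89, 27, 13, 8 bp.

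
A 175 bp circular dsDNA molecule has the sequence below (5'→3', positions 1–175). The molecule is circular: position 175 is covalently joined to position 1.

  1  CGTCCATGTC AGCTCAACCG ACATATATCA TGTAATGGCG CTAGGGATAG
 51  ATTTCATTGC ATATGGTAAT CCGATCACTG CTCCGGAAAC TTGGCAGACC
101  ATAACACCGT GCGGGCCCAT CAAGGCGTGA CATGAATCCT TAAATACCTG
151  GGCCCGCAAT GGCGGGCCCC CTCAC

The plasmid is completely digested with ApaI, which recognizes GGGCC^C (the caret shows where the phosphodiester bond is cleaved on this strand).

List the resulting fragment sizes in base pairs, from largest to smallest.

ApaI sites (GGGCCC) start at positions 113, 150, 164.
ApaI cuts after base 5 of each site (before the last base), so after positions 117, 154, 168.
Circular molecule, 3 cuts → 3 fragments:
  118–154 → 37 bp
  155–168 → 14 bp
  169–175 then 1–117 → 7 + 117 = 124 bp
Sorted largest to smallest: 124, 37, 14 bp.

124, 37, 14 bp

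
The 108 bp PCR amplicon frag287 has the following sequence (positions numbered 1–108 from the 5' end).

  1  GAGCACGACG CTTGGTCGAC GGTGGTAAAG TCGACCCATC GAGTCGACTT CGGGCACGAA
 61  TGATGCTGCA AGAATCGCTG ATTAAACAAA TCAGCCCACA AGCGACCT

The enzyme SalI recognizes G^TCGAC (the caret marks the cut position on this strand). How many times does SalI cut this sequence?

3

GTCGAC occurs starting at positions 15, 30, 43.
SalI cuts at 3 sites.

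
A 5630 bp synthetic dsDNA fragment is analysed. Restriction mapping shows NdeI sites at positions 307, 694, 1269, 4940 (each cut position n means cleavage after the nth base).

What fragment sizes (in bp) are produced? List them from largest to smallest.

Linear molecule, 4 cuts → 5 fragments:
  307 − 0 = 307 bp
  694 − 307 = 387 bp
  1269 − 694 = 575 bp
  4940 − 1269 = 3671 bp
  5630 − 4940 = 690 bp
Sorted largest to smallest: 3671, 690, 575, 387, 307 bp.

3671, 690, 575, 387, 307 bp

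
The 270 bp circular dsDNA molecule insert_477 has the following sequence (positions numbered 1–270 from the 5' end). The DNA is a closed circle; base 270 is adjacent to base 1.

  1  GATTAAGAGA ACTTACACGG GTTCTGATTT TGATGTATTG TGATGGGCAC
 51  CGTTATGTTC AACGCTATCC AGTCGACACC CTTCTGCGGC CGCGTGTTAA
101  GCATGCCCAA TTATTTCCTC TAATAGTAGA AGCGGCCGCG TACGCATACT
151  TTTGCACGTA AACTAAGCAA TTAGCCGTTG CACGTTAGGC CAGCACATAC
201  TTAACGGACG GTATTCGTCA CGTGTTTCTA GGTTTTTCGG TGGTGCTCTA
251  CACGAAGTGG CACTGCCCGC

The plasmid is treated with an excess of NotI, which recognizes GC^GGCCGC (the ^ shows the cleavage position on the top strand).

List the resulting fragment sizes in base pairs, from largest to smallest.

224, 46 bp

NotI sites (GCGGCCGC) start at positions 86, 132.
NotI cuts after base 2 of each site, so after positions 87, 133.
Circular molecule, 2 cuts → 2 fragments:
  88–133 → 46 bp
  134–270 then 1–87 → 137 + 87 = 224 bp
Sorted largest to smallest: 224, 46 bp.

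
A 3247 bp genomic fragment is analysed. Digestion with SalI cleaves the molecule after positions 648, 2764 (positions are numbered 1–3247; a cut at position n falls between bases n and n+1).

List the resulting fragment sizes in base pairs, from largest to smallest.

2116, 648, 483 bp

Linear molecule, 2 cuts → 3 fragments:
  648 − 0 = 648 bp
  2764 − 648 = 2116 bp
  3247 − 2764 = 483 bp
Sorted largest to smallest: 2116, 648, 483 bp.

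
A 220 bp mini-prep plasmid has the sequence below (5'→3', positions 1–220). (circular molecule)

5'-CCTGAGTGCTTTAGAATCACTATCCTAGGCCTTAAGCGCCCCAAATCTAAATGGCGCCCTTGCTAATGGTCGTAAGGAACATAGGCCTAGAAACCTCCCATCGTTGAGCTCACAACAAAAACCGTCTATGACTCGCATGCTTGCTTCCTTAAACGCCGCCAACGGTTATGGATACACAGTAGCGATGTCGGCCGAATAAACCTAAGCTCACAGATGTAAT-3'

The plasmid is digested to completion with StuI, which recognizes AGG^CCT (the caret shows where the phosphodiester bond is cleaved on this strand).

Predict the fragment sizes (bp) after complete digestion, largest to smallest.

StuI sites (AGGCCT) start at positions 27, 83.
StuI cuts after base 3 of each site, so after positions 29, 85.
Circular molecule, 2 cuts → 2 fragments:
  30–85 → 56 bp
  86–220 then 1–29 → 135 + 29 = 164 bp
Sorted largest to smallest: 164, 56 bp.

164, 56 bp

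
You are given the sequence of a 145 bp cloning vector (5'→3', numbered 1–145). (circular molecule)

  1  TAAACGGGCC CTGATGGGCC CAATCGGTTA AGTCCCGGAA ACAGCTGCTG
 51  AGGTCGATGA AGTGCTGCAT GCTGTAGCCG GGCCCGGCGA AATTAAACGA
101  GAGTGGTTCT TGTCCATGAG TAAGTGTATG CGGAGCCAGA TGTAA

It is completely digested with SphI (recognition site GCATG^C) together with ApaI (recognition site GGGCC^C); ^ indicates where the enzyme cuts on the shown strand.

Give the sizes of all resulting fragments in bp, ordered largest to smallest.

The SphI site (GCATGC) starts at position 67.
SphI cuts after base 5 of each site (before the last base), so after position 71.
ApaI sites (GGGCCC) start at positions 6, 16, 80.
ApaI cuts after base 5 of each site (before the last base), so after positions 10, 20, 84.
Combined cut positions: 10, 20, 71, 84.
Circular molecule, 4 cuts → 4 fragments:
  11–20 → 10 bp
  21–71 → 51 bp
  72–84 → 13 bp
  85–145 then 1–10 → 61 + 10 = 71 bp
Sorted largest to smallest: 71, 51, 13, 10 bp.

71, 51, 13, 10 bp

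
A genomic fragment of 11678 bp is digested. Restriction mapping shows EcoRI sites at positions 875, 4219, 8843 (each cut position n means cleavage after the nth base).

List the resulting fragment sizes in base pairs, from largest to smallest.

Linear molecule, 3 cuts → 4 fragments:
  875 − 0 = 875 bp
  4219 − 875 = 3344 bp
  8843 − 4219 = 4624 bp
  11678 − 8843 = 2835 bp
Sorted largest to smallest: 4624, 3344, 2835, 875 bp.

4624, 3344, 2835, 875 bp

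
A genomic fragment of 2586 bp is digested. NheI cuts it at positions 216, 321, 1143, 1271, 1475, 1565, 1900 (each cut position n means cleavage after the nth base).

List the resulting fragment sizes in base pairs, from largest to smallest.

Linear molecule, 7 cuts → 8 fragments:
  216 − 0 = 216 bp
  321 − 216 = 105 bp
  1143 − 321 = 822 bp
  1271 − 1143 = 128 bp
  1475 − 1271 = 204 bp
  1565 − 1475 = 90 bp
  1900 − 1565 = 335 bp
  2586 − 1900 = 686 bp
Sorted largest to smallest: 822, 686, 335, 216, 204, 128, 105, 90 bp.

822, 686, 335, 216, 204, 128, 105, 90 bp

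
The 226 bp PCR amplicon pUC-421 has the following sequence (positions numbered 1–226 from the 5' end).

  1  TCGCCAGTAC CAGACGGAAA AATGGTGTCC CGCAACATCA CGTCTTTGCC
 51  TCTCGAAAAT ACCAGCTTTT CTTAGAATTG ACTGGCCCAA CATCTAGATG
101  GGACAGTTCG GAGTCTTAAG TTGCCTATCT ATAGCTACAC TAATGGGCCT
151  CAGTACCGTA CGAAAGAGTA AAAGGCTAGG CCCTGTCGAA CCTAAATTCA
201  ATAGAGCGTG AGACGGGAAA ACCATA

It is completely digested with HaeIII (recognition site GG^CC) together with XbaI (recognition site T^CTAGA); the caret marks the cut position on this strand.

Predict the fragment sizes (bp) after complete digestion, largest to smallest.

85, 54, 46, 33, 8 bp

HaeIII sites (GGCC) start at positions 84, 146, 179.
HaeIII cuts after base 2 of each site, so after positions 85, 147, 180.
The XbaI site (TCTAGA) starts at position 93.
XbaI cuts after the first base of each site, so after position 93.
Combined cut positions: 85, 93, 147, 180.
Linear molecule, 4 cuts → 5 fragments:
  1–85 → 85 bp
  86–93 → 8 bp
  94–147 → 54 bp
  148–180 → 33 bp
  181–226 → 46 bp
Sorted largest to smallest: 85, 54, 46, 33, 8 bp.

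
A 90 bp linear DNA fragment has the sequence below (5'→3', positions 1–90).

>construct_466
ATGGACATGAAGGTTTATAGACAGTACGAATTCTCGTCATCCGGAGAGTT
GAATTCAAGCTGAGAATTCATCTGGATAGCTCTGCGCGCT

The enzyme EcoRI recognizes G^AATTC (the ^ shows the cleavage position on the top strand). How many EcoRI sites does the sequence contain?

GAATTC occurs starting at positions 28, 51, 64.
EcoRI cuts at 3 sites.

3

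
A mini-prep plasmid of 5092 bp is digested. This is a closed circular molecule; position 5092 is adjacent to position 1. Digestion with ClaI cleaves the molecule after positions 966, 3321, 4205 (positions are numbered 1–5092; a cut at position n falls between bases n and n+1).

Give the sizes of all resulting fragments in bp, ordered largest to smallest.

Circular molecule, 3 cuts → 3 fragments:
  3321 − 966 = 2355 bp
  4205 − 3321 = 884 bp
  wrap: 5092 − 4205 + 966 = 1853 bp
Sorted largest to smallest: 2355, 1853, 884 bp.

2355, 1853, 884 bp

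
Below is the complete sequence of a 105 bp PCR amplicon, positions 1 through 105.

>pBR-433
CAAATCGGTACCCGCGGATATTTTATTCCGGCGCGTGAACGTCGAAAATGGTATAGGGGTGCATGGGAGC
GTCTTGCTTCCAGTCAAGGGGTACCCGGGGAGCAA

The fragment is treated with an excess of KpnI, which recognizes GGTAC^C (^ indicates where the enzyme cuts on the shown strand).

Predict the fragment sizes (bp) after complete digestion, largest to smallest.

KpnI sites (GGTACC) start at positions 7, 90.
KpnI cuts after base 5 of each site (before the last base), so after positions 11, 94.
Linear molecule, 2 cuts → 3 fragments:
  1–11 → 11 bp
  12–94 → 83 bp
  95–105 → 11 bp
Sorted largest to smallest: 83, 11, 11 bp.

83, 11, 11 bp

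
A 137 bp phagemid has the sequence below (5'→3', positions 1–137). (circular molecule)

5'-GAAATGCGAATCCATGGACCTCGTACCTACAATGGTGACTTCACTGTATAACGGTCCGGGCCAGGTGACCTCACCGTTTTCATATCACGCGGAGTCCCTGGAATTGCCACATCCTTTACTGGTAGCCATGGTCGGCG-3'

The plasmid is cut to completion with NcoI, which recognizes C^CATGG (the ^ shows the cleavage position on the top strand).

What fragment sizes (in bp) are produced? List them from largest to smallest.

NcoI sites (CCATGG) start at positions 12, 126.
NcoI cuts after the first base of each site, so after positions 12, 126.
Circular molecule, 2 cuts → 2 fragments:
  13–126 → 114 bp
  127–137 then 1–12 → 11 + 12 = 23 bp
Sorted largest to smallest: 114, 23 bp.

114, 23 bp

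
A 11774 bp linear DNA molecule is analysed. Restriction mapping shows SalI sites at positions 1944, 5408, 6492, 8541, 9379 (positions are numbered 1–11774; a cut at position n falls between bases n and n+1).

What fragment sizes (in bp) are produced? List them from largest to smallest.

3464, 2395, 2049, 1944, 1084, 838 bp

Linear molecule, 5 cuts → 6 fragments:
  1944 − 0 = 1944 bp
  5408 − 1944 = 3464 bp
  6492 − 5408 = 1084 bp
  8541 − 6492 = 2049 bp
  9379 − 8541 = 838 bp
  11774 − 9379 = 2395 bp
Sorted largest to smallest: 3464, 2395, 2049, 1944, 1084, 838 bp.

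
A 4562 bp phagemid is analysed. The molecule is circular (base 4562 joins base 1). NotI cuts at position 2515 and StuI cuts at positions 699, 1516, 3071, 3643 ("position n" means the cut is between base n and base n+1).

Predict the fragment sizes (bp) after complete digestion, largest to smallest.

1618, 999, 817, 572, 556 bp

Combined cut positions (sorted): 699, 1516, 2515, 3071, 3643.
Circular molecule, 5 cuts → 5 fragments:
  1516 − 699 = 817 bp
  2515 − 1516 = 999 bp
  3071 − 2515 = 556 bp
  3643 − 3071 = 572 bp
  wrap: 4562 − 3643 + 699 = 1618 bp
Sorted largest to smallest: 1618, 999, 817, 572, 556 bp.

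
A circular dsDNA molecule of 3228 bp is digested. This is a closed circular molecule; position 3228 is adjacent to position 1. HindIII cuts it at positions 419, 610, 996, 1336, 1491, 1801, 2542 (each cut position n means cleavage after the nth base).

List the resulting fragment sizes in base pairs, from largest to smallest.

Circular molecule, 7 cuts → 7 fragments:
  610 − 419 = 191 bp
  996 − 610 = 386 bp
  1336 − 996 = 340 bp
  1491 − 1336 = 155 bp
  1801 − 1491 = 310 bp
  2542 − 1801 = 741 bp
  wrap: 3228 − 2542 + 419 = 1105 bp
Sorted largest to smallest: 1105, 741, 386, 340, 310, 191, 155 bp.

1105, 741, 386, 340, 310, 191, 155 bp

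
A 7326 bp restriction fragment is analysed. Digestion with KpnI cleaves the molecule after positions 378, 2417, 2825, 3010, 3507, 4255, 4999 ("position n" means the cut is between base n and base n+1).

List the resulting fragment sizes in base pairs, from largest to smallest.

Linear molecule, 7 cuts → 8 fragments:
  378 − 0 = 378 bp
  2417 − 378 = 2039 bp
  2825 − 2417 = 408 bp
  3010 − 2825 = 185 bp
  3507 − 3010 = 497 bp
  4255 − 3507 = 748 bp
  4999 − 4255 = 744 bp
  7326 − 4999 = 2327 bp
Sorted largest to smallest: 2327, 2039, 748, 744, 497, 408, 378, 185 bp.

2327, 2039, 748, 744, 497, 408, 378, 185 bp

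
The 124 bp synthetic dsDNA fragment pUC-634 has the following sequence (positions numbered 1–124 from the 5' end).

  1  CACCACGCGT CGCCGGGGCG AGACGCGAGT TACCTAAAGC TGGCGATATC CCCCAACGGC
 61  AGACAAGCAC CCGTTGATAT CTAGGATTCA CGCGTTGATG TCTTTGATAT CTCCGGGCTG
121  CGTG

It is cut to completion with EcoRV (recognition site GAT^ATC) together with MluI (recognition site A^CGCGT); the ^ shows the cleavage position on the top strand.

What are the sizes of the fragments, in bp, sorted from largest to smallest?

EcoRV sites (GATATC) start at positions 45, 76, 106.
EcoRV cuts after base 3 of each site, so after positions 47, 78, 108.
MluI sites (ACGCGT) start at positions 5, 90.
MluI cuts after the first base of each site, so after positions 5, 90.
Combined cut positions: 5, 47, 78, 90, 108.
Linear molecule, 5 cuts → 6 fragments:
  1–5 → 5 bp
  6–47 → 42 bp
  48–78 → 31 bp
  79–90 → 12 bp
  91–108 → 18 bp
  109–124 → 16 bp
Sorted largest to smallest: 42, 31, 18, 16, 12, 5 bp.

42, 31, 18, 16, 12, 5 bp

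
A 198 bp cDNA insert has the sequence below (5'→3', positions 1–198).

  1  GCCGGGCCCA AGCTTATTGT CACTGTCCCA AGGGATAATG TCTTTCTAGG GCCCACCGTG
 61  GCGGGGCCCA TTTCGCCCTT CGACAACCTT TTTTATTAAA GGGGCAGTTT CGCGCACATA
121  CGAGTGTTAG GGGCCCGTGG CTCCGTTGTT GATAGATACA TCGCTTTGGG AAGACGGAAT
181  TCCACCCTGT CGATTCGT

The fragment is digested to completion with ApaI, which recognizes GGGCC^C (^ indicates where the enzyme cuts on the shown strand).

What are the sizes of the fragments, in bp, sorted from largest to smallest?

67, 63, 45, 15, 8 bp

ApaI sites (GGGCCC) start at positions 4, 49, 64, 131.
ApaI cuts after base 5 of each site (before the last base), so after positions 8, 53, 68, 135.
Linear molecule, 4 cuts → 5 fragments:
  1–8 → 8 bp
  9–53 → 45 bp
  54–68 → 15 bp
  69–135 → 67 bp
  136–198 → 63 bp
Sorted largest to smallest: 67, 63, 45, 15, 8 bp.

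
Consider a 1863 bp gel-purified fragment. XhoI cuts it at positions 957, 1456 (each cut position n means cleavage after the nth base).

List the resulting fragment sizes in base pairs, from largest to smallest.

Linear molecule, 2 cuts → 3 fragments:
  957 − 0 = 957 bp
  1456 − 957 = 499 bp
  1863 − 1456 = 407 bp
Sorted largest to smallest: 957, 499, 407 bp.

957, 499, 407 bp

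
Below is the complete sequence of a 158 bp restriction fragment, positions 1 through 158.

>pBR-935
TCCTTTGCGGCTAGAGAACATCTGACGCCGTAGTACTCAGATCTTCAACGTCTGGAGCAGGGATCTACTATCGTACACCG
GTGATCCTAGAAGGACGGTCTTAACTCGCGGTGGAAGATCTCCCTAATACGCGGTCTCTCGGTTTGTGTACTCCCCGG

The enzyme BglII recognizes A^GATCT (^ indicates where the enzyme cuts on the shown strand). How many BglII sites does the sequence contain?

2

AGATCT occurs starting at positions 39, 116.
BglII cuts at 2 sites.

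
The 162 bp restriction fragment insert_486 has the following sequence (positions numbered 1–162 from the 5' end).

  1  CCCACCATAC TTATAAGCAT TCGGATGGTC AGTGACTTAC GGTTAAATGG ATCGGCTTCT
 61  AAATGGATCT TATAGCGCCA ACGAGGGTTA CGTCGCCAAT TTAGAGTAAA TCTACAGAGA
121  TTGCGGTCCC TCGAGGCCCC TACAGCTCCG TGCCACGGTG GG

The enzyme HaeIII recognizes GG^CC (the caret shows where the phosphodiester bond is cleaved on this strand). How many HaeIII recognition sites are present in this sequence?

GGCC occurs starting at position 135.
HaeIII cuts at 1 site.

1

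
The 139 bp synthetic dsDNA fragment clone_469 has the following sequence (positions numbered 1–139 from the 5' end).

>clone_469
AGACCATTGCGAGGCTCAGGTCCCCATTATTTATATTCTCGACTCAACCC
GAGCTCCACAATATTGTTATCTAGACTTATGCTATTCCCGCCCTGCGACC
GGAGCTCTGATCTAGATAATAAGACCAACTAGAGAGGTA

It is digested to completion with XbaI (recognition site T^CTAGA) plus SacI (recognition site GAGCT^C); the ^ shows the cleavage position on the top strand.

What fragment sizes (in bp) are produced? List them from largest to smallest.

55, 36, 28, 15, 5 bp

XbaI sites (TCTAGA) start at positions 70, 111.
XbaI cuts after the first base of each site, so after positions 70, 111.
SacI sites (GAGCTC) start at positions 51, 102.
SacI cuts after base 5 of each site (before the last base), so after positions 55, 106.
Combined cut positions: 55, 70, 106, 111.
Linear molecule, 4 cuts → 5 fragments:
  1–55 → 55 bp
  56–70 → 15 bp
  71–106 → 36 bp
  107–111 → 5 bp
  112–139 → 28 bp
Sorted largest to smallest: 55, 36, 28, 15, 5 bp.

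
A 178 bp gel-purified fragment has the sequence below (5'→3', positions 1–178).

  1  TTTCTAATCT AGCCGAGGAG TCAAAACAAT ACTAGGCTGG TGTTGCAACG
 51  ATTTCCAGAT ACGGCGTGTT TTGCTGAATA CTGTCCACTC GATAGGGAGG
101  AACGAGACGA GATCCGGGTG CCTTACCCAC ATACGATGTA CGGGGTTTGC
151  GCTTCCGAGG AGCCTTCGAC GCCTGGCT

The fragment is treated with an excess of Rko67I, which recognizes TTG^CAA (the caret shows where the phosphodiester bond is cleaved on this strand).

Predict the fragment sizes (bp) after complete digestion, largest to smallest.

The Rko67I site (TTGCAA) starts at position 43.
Rko67I cuts after base 3 of each site, so after position 45.
Linear molecule, 1 cut → 2 fragments:
  1–45 → 45 bp
  46–178 → 133 bp
Sorted largest to smallest: 133, 45 bp.

133, 45 bp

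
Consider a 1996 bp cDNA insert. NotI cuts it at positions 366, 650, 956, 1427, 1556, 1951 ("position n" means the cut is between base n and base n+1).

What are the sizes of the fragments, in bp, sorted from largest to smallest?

471, 395, 366, 306, 284, 129, 45 bp

Linear molecule, 6 cuts → 7 fragments:
  366 − 0 = 366 bp
  650 − 366 = 284 bp
  956 − 650 = 306 bp
  1427 − 956 = 471 bp
  1556 − 1427 = 129 bp
  1951 − 1556 = 395 bp
  1996 − 1951 = 45 bp
Sorted largest to smallest: 471, 395, 366, 306, 284, 129, 45 bp.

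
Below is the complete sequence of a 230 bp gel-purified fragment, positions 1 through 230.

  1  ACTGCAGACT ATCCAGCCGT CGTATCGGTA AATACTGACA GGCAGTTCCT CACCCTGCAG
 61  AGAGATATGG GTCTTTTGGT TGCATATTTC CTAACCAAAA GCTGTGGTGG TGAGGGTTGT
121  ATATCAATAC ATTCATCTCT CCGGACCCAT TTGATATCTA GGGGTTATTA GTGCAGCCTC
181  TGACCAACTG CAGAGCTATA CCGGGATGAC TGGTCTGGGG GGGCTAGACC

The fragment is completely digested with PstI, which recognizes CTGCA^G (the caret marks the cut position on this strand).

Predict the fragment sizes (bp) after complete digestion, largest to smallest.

133, 53, 38, 6 bp

PstI sites (CTGCAG) start at positions 2, 55, 188.
PstI cuts after base 5 of each site (before the last base), so after positions 6, 59, 192.
Linear molecule, 3 cuts → 4 fragments:
  1–6 → 6 bp
  7–59 → 53 bp
  60–192 → 133 bp
  193–230 → 38 bp
Sorted largest to smallest: 133, 53, 38, 6 bp.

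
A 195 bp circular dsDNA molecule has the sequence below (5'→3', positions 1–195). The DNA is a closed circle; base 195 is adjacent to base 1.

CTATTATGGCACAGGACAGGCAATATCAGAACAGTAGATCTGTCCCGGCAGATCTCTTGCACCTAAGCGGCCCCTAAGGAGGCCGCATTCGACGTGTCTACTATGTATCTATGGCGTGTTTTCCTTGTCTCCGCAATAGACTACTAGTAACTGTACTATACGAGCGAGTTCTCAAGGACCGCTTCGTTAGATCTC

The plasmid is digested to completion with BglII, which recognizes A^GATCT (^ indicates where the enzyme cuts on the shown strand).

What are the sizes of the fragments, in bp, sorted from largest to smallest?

139, 42, 14 bp

BglII sites (AGATCT) start at positions 36, 50, 189.
BglII cuts after the first base of each site, so after positions 36, 50, 189.
Circular molecule, 3 cuts → 3 fragments:
  37–50 → 14 bp
  51–189 → 139 bp
  190–195 then 1–36 → 6 + 36 = 42 bp
Sorted largest to smallest: 139, 42, 14 bp.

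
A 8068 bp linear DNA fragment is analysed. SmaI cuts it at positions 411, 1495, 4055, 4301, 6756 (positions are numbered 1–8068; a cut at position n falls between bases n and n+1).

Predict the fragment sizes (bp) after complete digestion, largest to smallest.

Linear molecule, 5 cuts → 6 fragments:
  411 − 0 = 411 bp
  1495 − 411 = 1084 bp
  4055 − 1495 = 2560 bp
  4301 − 4055 = 246 bp
  6756 − 4301 = 2455 bp
  8068 − 6756 = 1312 bp
Sorted largest to smallest: 2560, 2455, 1312, 1084, 411, 246 bp.

2560, 2455, 1312, 1084, 411, 246 bp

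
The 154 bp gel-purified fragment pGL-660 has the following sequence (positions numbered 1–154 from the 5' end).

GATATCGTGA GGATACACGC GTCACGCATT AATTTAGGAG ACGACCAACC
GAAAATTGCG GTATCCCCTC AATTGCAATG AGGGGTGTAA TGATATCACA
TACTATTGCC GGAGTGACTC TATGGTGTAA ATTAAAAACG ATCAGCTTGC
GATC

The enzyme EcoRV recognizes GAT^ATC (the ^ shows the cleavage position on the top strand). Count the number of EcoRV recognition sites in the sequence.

2

GATATC occurs starting at positions 1, 92.
EcoRV cuts at 2 sites.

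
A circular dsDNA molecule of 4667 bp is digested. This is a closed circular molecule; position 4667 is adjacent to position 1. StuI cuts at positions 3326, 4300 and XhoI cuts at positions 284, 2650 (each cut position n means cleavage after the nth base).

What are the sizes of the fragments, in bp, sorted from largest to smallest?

Combined cut positions (sorted): 284, 2650, 3326, 4300.
Circular molecule, 4 cuts → 4 fragments:
  2650 − 284 = 2366 bp
  3326 − 2650 = 676 bp
  4300 − 3326 = 974 bp
  wrap: 4667 − 4300 + 284 = 651 bp
Sorted largest to smallest: 2366, 974, 676, 651 bp.

2366, 974, 676, 651 bp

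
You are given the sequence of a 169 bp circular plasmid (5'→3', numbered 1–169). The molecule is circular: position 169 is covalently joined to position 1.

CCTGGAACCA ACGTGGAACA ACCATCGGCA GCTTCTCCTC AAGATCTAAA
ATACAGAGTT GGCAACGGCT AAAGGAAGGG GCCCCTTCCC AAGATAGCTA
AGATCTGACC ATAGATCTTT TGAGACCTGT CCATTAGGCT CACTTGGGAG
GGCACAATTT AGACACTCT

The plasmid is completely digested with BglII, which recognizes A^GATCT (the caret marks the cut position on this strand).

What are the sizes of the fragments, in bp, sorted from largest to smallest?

BglII sites (AGATCT) start at positions 42, 101, 113.
BglII cuts after the first base of each site, so after positions 42, 101, 113.
Circular molecule, 3 cuts → 3 fragments:
  43–101 → 59 bp
  102–113 → 12 bp
  114–169 then 1–42 → 56 + 42 = 98 bp
Sorted largest to smallest: 98, 59, 12 bp.

98, 59, 12 bp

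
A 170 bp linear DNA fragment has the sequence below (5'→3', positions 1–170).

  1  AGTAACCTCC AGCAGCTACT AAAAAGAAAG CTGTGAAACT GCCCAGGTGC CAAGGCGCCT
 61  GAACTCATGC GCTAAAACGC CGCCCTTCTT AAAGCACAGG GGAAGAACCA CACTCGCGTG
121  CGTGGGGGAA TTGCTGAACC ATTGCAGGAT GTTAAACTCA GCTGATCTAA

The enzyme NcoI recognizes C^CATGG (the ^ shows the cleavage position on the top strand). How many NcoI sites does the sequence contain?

No occurrence of CCATGG is present in the sequence.
NcoI does not cut: 0 sites.

0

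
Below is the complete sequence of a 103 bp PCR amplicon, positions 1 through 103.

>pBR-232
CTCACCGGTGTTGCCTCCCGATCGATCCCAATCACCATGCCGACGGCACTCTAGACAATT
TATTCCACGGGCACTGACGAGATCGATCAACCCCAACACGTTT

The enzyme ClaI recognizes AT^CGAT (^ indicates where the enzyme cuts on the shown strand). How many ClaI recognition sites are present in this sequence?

ATCGAT occurs starting at positions 21, 82.
ClaI cuts at 2 sites.

2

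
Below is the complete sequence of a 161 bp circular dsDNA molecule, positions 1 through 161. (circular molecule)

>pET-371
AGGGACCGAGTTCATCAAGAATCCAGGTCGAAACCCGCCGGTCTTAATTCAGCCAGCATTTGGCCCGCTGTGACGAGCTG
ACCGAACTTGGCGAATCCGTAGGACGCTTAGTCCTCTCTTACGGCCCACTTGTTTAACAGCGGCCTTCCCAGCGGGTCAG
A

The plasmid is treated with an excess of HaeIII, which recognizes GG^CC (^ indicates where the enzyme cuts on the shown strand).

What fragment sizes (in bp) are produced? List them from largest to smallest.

HaeIII sites (GGCC) start at positions 62, 123, 142.
HaeIII cuts after base 2 of each site, so after positions 63, 124, 143.
Circular molecule, 3 cuts → 3 fragments:
  64–124 → 61 bp
  125–143 → 19 bp
  144–161 then 1–63 → 18 + 63 = 81 bp
Sorted largest to smallest: 81, 61, 19 bp.

81, 61, 19 bp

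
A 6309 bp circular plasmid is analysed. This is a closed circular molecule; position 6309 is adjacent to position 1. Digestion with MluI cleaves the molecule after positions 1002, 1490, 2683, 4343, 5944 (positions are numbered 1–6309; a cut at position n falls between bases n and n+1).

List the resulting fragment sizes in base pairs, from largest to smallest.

Circular molecule, 5 cuts → 5 fragments:
  1490 − 1002 = 488 bp
  2683 − 1490 = 1193 bp
  4343 − 2683 = 1660 bp
  5944 − 4343 = 1601 bp
  wrap: 6309 − 5944 + 1002 = 1367 bp
Sorted largest to smallest: 1660, 1601, 1367, 1193, 488 bp.

1660, 1601, 1367, 1193, 488 bp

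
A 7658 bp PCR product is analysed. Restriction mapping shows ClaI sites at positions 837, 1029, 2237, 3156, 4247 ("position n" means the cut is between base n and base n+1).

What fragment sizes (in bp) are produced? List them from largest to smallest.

3411, 1208, 1091, 919, 837, 192 bp

Linear molecule, 5 cuts → 6 fragments:
  837 − 0 = 837 bp
  1029 − 837 = 192 bp
  2237 − 1029 = 1208 bp
  3156 − 2237 = 919 bp
  4247 − 3156 = 1091 bp
  7658 − 4247 = 3411 bp
Sorted largest to smallest: 3411, 1208, 1091, 919, 837, 192 bp.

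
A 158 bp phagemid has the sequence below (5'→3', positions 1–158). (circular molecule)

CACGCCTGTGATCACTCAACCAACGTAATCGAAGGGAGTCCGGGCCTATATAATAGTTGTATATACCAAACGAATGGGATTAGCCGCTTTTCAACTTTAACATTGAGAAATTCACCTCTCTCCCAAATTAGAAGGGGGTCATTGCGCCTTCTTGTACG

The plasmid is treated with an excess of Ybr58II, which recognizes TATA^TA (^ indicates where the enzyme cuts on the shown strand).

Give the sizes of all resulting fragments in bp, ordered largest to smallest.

145, 13 bp

Ybr58II sites (TATATA) start at positions 47, 60.
Ybr58II cuts after base 4 of each site, so after positions 50, 63.
Circular molecule, 2 cuts → 2 fragments:
  51–63 → 13 bp
  64–158 then 1–50 → 95 + 50 = 145 bp
Sorted largest to smallest: 145, 13 bp.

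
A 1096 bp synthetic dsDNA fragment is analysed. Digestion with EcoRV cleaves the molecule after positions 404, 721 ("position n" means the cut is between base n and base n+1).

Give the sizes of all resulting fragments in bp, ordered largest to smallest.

Linear molecule, 2 cuts → 3 fragments:
  404 − 0 = 404 bp
  721 − 404 = 317 bp
  1096 − 721 = 375 bp
Sorted largest to smallest: 404, 375, 317 bp.

404, 375, 317 bp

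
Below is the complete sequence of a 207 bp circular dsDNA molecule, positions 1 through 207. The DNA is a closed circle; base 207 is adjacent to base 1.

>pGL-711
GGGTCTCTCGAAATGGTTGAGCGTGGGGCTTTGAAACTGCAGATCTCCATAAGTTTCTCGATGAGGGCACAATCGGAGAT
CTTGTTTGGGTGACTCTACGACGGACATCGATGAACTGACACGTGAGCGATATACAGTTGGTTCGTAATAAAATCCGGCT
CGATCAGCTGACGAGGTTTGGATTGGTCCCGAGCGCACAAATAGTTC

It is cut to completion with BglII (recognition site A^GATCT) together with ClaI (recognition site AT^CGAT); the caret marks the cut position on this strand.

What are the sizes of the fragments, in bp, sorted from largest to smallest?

BglII sites (AGATCT) start at positions 41, 77.
BglII cuts after the first base of each site, so after positions 41, 77.
The ClaI site (ATCGAT) starts at position 107.
ClaI cuts after base 2 of each site, so after position 108.
Combined cut positions: 41, 77, 108.
Circular molecule, 3 cuts → 3 fragments:
  42–77 → 36 bp
  78–108 → 31 bp
  109–207 then 1–41 → 99 + 41 = 140 bp
Sorted largest to smallest: 140, 36, 31 bp.

140, 36, 31 bp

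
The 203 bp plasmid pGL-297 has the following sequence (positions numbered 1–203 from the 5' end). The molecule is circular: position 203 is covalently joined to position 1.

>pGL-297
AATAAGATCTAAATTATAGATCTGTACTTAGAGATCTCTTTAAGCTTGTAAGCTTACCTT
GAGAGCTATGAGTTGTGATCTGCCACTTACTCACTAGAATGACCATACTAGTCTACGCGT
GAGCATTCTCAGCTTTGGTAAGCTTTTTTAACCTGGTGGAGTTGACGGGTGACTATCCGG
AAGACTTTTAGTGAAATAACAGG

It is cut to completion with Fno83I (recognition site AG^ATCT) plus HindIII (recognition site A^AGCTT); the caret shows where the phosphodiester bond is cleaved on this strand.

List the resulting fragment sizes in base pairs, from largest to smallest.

90, 69, 14, 13, 9, 8 bp

Fno83I sites (AGATCT) start at positions 5, 18, 32.
Fno83I cuts after base 2 of each site, so after positions 6, 19, 33.
HindIII sites (AAGCTT) start at positions 42, 50, 140.
HindIII cuts after the first base of each site, so after positions 42, 50, 140.
Combined cut positions: 6, 19, 33, 42, 50, 140.
Circular molecule, 6 cuts → 6 fragments:
  7–19 → 13 bp
  20–33 → 14 bp
  34–42 → 9 bp
  43–50 → 8 bp
  51–140 → 90 bp
  141–203 then 1–6 → 63 + 6 = 69 bp
Sorted largest to smallest: 90, 69, 14, 13, 9, 8 bp.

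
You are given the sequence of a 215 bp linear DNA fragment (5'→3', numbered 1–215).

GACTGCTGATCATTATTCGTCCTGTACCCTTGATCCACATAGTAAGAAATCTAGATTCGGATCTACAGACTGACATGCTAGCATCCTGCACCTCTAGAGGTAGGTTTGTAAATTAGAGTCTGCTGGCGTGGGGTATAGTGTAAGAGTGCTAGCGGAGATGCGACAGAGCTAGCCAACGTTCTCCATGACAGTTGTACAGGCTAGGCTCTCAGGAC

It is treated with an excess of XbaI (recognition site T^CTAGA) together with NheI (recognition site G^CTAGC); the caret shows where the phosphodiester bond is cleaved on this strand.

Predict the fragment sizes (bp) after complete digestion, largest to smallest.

55, 50, 47, 27, 20, 16 bp

XbaI sites (TCTAGA) start at positions 50, 93.
XbaI cuts after the first base of each site, so after positions 50, 93.
NheI sites (GCTAGC) start at positions 77, 148, 168.
NheI cuts after the first base of each site, so after positions 77, 148, 168.
Combined cut positions: 50, 77, 93, 148, 168.
Linear molecule, 5 cuts → 6 fragments:
  1–50 → 50 bp
  51–77 → 27 bp
  78–93 → 16 bp
  94–148 → 55 bp
  149–168 → 20 bp
  169–215 → 47 bp
Sorted largest to smallest: 55, 50, 47, 27, 20, 16 bp.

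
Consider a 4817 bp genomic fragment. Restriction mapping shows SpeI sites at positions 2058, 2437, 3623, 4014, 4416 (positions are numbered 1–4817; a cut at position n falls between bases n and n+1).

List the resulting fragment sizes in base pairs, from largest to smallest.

Linear molecule, 5 cuts → 6 fragments:
  2058 − 0 = 2058 bp
  2437 − 2058 = 379 bp
  3623 − 2437 = 1186 bp
  4014 − 3623 = 391 bp
  4416 − 4014 = 402 bp
  4817 − 4416 = 401 bp
Sorted largest to smallest: 2058, 1186, 402, 401, 391, 379 bp.

2058, 1186, 402, 401, 391, 379 bp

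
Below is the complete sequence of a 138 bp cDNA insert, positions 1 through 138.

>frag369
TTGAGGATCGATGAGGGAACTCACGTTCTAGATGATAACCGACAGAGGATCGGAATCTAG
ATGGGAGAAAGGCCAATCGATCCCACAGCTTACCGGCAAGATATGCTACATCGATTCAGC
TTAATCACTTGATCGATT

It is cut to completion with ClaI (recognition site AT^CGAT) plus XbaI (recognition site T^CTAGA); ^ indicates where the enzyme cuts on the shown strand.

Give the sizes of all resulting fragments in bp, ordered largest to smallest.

ClaI sites (ATCGAT) start at positions 7, 76, 110, 132.
ClaI cuts after base 2 of each site, so after positions 8, 77, 111, 133.
XbaI sites (TCTAGA) start at positions 27, 56.
XbaI cuts after the first base of each site, so after positions 27, 56.
Combined cut positions: 8, 27, 56, 77, 111, 133.
Linear molecule, 6 cuts → 7 fragments:
  1–8 → 8 bp
  9–27 → 19 bp
  28–56 → 29 bp
  57–77 → 21 bp
  78–111 → 34 bp
  112–133 → 22 bp
  134–138 → 5 bp
Sorted largest to smallest: 34, 29, 22, 21, 19, 8, 5 bp.

34, 29, 22, 21, 19, 8, 5 bp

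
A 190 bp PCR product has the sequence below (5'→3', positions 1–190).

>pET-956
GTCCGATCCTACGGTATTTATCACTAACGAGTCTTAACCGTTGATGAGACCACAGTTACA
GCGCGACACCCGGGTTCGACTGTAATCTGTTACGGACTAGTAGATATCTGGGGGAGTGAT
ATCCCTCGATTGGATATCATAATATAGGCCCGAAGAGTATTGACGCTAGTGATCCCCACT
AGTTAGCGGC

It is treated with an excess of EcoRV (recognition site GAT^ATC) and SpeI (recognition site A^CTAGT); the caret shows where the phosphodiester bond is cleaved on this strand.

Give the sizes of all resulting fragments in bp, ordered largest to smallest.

96, 43, 15, 15, 12, 9 bp

EcoRV sites (GATATC) start at positions 103, 118, 133.
EcoRV cuts after base 3 of each site, so after positions 105, 120, 135.
SpeI sites (ACTAGT) start at positions 96, 178.
SpeI cuts after the first base of each site, so after positions 96, 178.
Combined cut positions: 96, 105, 120, 135, 178.
Linear molecule, 5 cuts → 6 fragments:
  1–96 → 96 bp
  97–105 → 9 bp
  106–120 → 15 bp
  121–135 → 15 bp
  136–178 → 43 bp
  179–190 → 12 bp
Sorted largest to smallest: 96, 43, 15, 15, 12, 9 bp.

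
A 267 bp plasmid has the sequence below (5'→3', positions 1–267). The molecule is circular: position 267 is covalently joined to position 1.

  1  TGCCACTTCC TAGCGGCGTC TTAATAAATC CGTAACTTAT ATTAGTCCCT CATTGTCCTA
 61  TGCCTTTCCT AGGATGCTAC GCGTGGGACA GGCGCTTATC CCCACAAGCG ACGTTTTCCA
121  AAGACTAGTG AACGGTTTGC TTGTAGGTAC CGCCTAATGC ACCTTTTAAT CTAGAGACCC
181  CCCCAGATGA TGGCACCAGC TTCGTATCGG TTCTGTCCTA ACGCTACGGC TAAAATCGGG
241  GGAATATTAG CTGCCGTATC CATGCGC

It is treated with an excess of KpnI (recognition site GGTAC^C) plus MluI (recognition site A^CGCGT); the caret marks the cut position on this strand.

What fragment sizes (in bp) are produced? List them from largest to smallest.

196, 71 bp

The KpnI site (GGTACC) starts at position 146.
KpnI cuts after base 5 of each site (before the last base), so after position 150.
The MluI site (ACGCGT) starts at position 79.
MluI cuts after the first base of each site, so after position 79.
Combined cut positions: 79, 150.
Circular molecule, 2 cuts → 2 fragments:
  80–150 → 71 bp
  151–267 then 1–79 → 117 + 79 = 196 bp
Sorted largest to smallest: 196, 71 bp.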